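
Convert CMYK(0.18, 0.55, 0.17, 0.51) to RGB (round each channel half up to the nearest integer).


R = 255 × (1-C) × (1-K) = 255 × 0.82 × 0.49 = 102.459 → 102
G = 255 × (1-M) × (1-K) = 255 × 0.45 × 0.49 = 56.2275 → 56
B = 255 × (1-Y) × (1-K) = 255 × 0.83 × 0.49 = 103.7085 → 104
= RGB(102, 56, 104)


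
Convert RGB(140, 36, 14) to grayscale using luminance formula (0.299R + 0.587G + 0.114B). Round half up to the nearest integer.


Gray = 0.299×R + 0.587×G + 0.114×B
Gray = 0.299×140 + 0.587×36 + 0.114×14
Gray = 41.860 + 21.132 + 1.596
Gray = 64.588 → round half up → 65
Gray = 65


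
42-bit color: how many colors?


Colors = 2^bits = 2^42
= 4,398,046,511,104 colors


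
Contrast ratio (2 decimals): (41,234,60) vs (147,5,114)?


Linearize each sRGB channel c=v/255: c/12.92 if c ≤ 0.04045 else ((c+0.055)/1.055)^2.4
L = 0.2126×R_lin + 0.7152×G_lin + 0.0722×B_lin
Color 1 (41,234,60):
  R=41: 41/255≈0.1608 > 0.04045 → ((0.1608+0.055)/1.055)^2.4 ≈ 0.02217
  G=234: 234/255≈0.9176 > 0.04045 → ((0.9176+0.055)/1.055)^2.4 ≈ 0.82279
  B=60: 60/255≈0.2353 > 0.04045 → ((0.2353+0.055)/1.055)^2.4 ≈ 0.04519
  L1 = 0.2126×0.02217 + 0.7152×0.82279 + 0.0722×0.04519 ≈ 0.59643
Color 2 (147,5,114):
  R=147: 147/255≈0.5765 > 0.04045 → ((0.5765+0.055)/1.055)^2.4 ≈ 0.29177
  G=5: 5/255≈0.0196 ≤ 0.04045 → 0.0196/12.92 ≈ 0.00152
  B=114: 114/255≈0.4471 > 0.04045 → ((0.4471+0.055)/1.055)^2.4 ≈ 0.16827
  L2 = 0.2126×0.29177 + 0.7152×0.00152 + 0.0722×0.16827 ≈ 0.07526
Lighter = 0.59643, Darker = 0.07526
Ratio = (L_lighter + 0.05) / (L_darker + 0.05)
Ratio = (0.59643 + 0.05) / (0.07526 + 0.05) = 0.64643 / 0.12526 ≈ 5.1605
Ratio ≈ 5.16:1


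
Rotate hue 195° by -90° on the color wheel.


New hue = (H + rotation) mod 360
New hue = (195 -90) mod 360
= 105 mod 360
= 105°


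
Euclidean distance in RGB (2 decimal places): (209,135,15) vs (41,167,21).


d = √[(R₁-R₂)² + (G₁-G₂)² + (B₁-B₂)²]
d = √[(209-41)² + (135-167)² + (15-21)²]
d = √[28224 + 1024 + 36]
d = √29284
d ≈ 171.13


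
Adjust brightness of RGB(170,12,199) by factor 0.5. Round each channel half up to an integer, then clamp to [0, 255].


Multiply each channel by 0.5, round half up, clamp to [0, 255]
R: 170×0.5 = 85
G: 12×0.5 = 6
B: 199×0.5 = 99.5 → round → 100
= RGB(85, 6, 100)


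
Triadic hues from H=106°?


Triadic: equally spaced at 120° intervals
H1 = 106°
H2 = (106 + 120) mod 360 = 226°
H3 = (106 + 240) mod 360 = 346°
Triadic = 106°, 226°, 346°


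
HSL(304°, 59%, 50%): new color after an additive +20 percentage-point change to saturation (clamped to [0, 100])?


Original S = 59%
Adjustment = +20 percentage points
New S = 59 + (20) = 79
Clamp to [0, 100] → 79
= HSL(304°, 79%, 50%)


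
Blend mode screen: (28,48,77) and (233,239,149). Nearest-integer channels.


Screen: C = 255 - (255-A)×(255-B)/255, rounded to nearest integer
R: 255 - (255-28)×(255-233)/255 = 255 - 4994/255 ≈ 255 - 19.584 = 235.416 → 235
G: 255 - (255-48)×(255-239)/255 = 255 - 3312/255 ≈ 255 - 12.988 = 242.012 → 242
B: 255 - (255-77)×(255-149)/255 = 255 - 18868/255 ≈ 255 - 73.992 = 181.008 → 181
= RGB(235, 242, 181)


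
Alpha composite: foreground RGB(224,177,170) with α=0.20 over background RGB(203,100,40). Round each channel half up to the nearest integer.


C = α×F + (1-α)×B, with 1-α = 0.80
R: 0.20×224 + 0.80×203 = 44.80 + 162.40 = 207.20 → 207
G: 0.20×177 + 0.80×100 = 35.40 + 80.00 = 115.40 → 115
B: 0.20×170 + 0.80×40 = 34.00 + 32.00 = 66.00 → 66
= RGB(207, 115, 66)


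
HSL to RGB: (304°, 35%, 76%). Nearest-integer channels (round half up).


H=304°, S=0.35, L=0.76
C = (1-|2L-1|)×S = (1-|0.52|)×0.35 = 0.168
H' = H/60 = 304/60 ≈ 5.0667; X = C×(1-|H' mod 2 - 1|) = 0.1568
m = L - C/2 = 0.76 - 0.084 = 0.676
Sector ⌊H'⌋ = 5 → (R',G',B') = (0.168, 0.0, 0.1568)
RGB = ((R'+m)×255, (G'+m)×255, (B'+m)×255) = (215.22, 172.38, 212.364)
Round half up → RGB(215, 172, 212)


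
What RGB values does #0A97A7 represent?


0A → 10 (R)
97 → 151 (G)
A7 → 167 (B)
= RGB(10, 151, 167)


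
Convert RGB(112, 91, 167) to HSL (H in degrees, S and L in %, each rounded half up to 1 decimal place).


Normalize: R'=112/255≈0.4392, G'=91/255≈0.3569, B'=167/255≈0.6549
Max=167/255, Min=91/255, Δ=Max-Min=76/255
L = (Max+Min)/2 = (167+91)/510 = 258/510 = 0.50588… → L = 50.6%
L > 0.5 → S = Δ/(2-Max-Min) = 76/(510-167-91) = 76/252 = 0.30158… → S = 30.2%
(the 1/255 factors cancel in S and H, so raw channel differences can be used)
Max is B' → H = 60 × ((R-G)/Δ + 4) = 60 × ((112-91)/76 + 4)
  21/76 + 4 = 0.2763… + 4 = 4.2763…
  H = 60 × 4.2763… = 256.578…° → H = 256.6°
= HSL(256.6°, 30.2%, 50.6%)


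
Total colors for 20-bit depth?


Colors = 2^bits = 2^20
= 1,048,576 colors


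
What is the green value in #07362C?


Color: #07362C
R = 07 = 7
G = 36 = 54
B = 2C = 44
Green = 54


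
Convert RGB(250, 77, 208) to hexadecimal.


R = 250 → FA (hex)
G = 77 → 4D (hex)
B = 208 → D0 (hex)
Hex = #FA4DD0


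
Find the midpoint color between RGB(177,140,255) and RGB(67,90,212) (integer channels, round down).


Midpoint: each channel = ⌊(C₁+C₂)/2⌋
R: ⌊(177+67)/2⌋ = 122
G: ⌊(140+90)/2⌋ = 115
B: ⌊(255+212)/2⌋ = 233
= RGB(122, 115, 233)


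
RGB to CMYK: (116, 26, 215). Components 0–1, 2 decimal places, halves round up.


R'=116/255≈0.4549, G'=26/255≈0.1020, B'=215/255≈0.8431
K = 1 - max(R',G',B') = 1 - 215/255 = 40/255 = 0.15686… → 0.16
(1-R'-K)/(1-K) simplifies to (max-R)/max with max = 215:
C = (215-116)/215 = 99/215 = 0.46046… → 0.46
M = (215-26)/215 = 189/215 = 0.87906… → 0.88
Y = (215-215)/215 = 0/215 = 0 → 0.00
= CMYK(0.46, 0.88, 0.00, 0.16)


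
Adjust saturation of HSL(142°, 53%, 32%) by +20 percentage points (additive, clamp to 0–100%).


Original S = 53%
Adjustment = +20 percentage points
New S = 53 + (20) = 73
Clamp to [0, 100] → 73
= HSL(142°, 73%, 32%)


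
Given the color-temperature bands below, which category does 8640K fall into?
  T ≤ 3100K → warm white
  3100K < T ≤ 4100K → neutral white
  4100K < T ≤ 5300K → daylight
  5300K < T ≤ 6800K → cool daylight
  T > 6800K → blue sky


Temperature: 8640K
8640K > 6800K → blue sky
Classification: blue sky


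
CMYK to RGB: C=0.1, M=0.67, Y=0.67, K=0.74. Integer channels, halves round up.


R = 255 × (1-C) × (1-K) = 255 × 0.90 × 0.26 = 59.67 → 60
G = 255 × (1-M) × (1-K) = 255 × 0.33 × 0.26 = 21.879 → 22
B = 255 × (1-Y) × (1-K) = 255 × 0.33 × 0.26 = 21.879 → 22
= RGB(60, 22, 22)


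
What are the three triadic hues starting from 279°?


Triadic: equally spaced at 120° intervals
H1 = 279°
H2 = (279 + 120) mod 360 = 39°
H3 = (279 + 240) mod 360 = 159°
Triadic = 279°, 39°, 159°


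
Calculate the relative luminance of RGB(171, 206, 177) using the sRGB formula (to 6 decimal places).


Linearize each channel (sRGB transfer function): c = v/255; c_lin = c/12.92 if c ≤ 0.04045, else ((c+0.055)/1.055)^2.4
  R: 171/255 ≈ 0.670588 > 0.04045 → ((0.670588+0.055)/1.055)^2.4 ≈ 0.407240
  G: 206/255 ≈ 0.807843 > 0.04045 → ((0.807843+0.055)/1.055)^2.4 ≈ 0.617207
  B: 177/255 ≈ 0.694118 > 0.04045 → ((0.694118+0.055)/1.055)^2.4 ≈ 0.439657
R_lin = 0.407240, G_lin = 0.617207, B_lin = 0.439657
L = 0.2126×R + 0.7152×G + 0.0722×B
L = 0.2126×0.407240 + 0.7152×0.617207 + 0.0722×0.439657
L ≈ 0.559749


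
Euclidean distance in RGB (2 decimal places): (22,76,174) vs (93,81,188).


d = √[(R₁-R₂)² + (G₁-G₂)² + (B₁-B₂)²]
d = √[(22-93)² + (76-81)² + (174-188)²]
d = √[5041 + 25 + 196]
d = √5262
d ≈ 72.54


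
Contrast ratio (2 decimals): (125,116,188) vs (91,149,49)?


Linearize each sRGB channel c=v/255: c/12.92 if c ≤ 0.04045 else ((c+0.055)/1.055)^2.4
L = 0.2126×R_lin + 0.7152×G_lin + 0.0722×B_lin
Color 1 (125,116,188):
  R=125: 125/255≈0.4902 > 0.04045 → ((0.4902+0.055)/1.055)^2.4 ≈ 0.20508
  G=116: 116/255≈0.4549 > 0.04045 → ((0.4549+0.055)/1.055)^2.4 ≈ 0.17465
  B=188: 188/255≈0.7373 > 0.04045 → ((0.7373+0.055)/1.055)^2.4 ≈ 0.50289
  L1 = 0.2126×0.20508 + 0.7152×0.17465 + 0.0722×0.50289 ≈ 0.20482
Color 2 (91,149,49):
  R=91: 91/255≈0.3569 > 0.04045 → ((0.3569+0.055)/1.055)^2.4 ≈ 0.10462
  G=149: 149/255≈0.5843 > 0.04045 → ((0.5843+0.055)/1.055)^2.4 ≈ 0.30054
  B=49: 49/255≈0.1922 > 0.04045 → ((0.1922+0.055)/1.055)^2.4 ≈ 0.03071
  L2 = 0.2126×0.10462 + 0.7152×0.30054 + 0.0722×0.03071 ≈ 0.23941
Lighter = 0.23941, Darker = 0.20482
Ratio = (L_lighter + 0.05) / (L_darker + 0.05)
Ratio = (0.23941 + 0.05) / (0.20482 + 0.05) = 0.28941 / 0.25482 ≈ 1.1358
Ratio ≈ 1.14:1


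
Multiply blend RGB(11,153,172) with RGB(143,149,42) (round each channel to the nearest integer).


Multiply: C = A×B/255, rounded to nearest integer
R: 11×143/255 = 1573/255 ≈ 6.169 → 6
G: 153×149/255 = 22797/255 ≈ 89.400 → 89
B: 172×42/255 = 7224/255 ≈ 28.329 → 28
= RGB(6, 89, 28)


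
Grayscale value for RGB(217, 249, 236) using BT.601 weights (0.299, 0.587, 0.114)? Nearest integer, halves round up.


Gray = 0.299×R + 0.587×G + 0.114×B
Gray = 0.299×217 + 0.587×249 + 0.114×236
Gray = 64.883 + 146.163 + 26.904
Gray = 237.950 → round half up → 238
Gray = 238


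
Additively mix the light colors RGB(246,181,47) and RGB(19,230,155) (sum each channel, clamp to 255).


Additive: each channel = min(255, C₁+C₂)
R: 246+19 = 265 → 255
G: 181+230 = 411 → 255
B: 47+155 = 202 → 202
= RGB(255, 255, 202)


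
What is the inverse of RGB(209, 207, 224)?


Invert: (255-R, 255-G, 255-B)
R: 255-209 = 46
G: 255-207 = 48
B: 255-224 = 31
= RGB(46, 48, 31)


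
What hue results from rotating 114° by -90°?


New hue = (H + rotation) mod 360
New hue = (114 -90) mod 360
= 24 mod 360
= 24°


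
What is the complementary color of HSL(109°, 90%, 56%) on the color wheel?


Complement = opposite side of color wheel = hue + 180°
H' = (109 + 180) mod 360 = 289°
S and L unchanged.
= HSL(289°, 90%, 56%)


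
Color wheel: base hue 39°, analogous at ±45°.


Base hue: 39°
Left analog: (39 - 45) mod 360 = 354°
Right analog: (39 + 45) mod 360 = 84°
Analogous hues = 354° and 84°


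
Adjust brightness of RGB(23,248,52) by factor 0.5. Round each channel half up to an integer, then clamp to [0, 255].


Multiply each channel by 0.5, round half up, clamp to [0, 255]
R: 23×0.5 = 11.5 → round → 12
G: 248×0.5 = 124
B: 52×0.5 = 26
= RGB(12, 124, 26)


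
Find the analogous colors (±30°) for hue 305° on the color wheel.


Base hue: 305°
Left analog: (305 - 30) mod 360 = 275°
Right analog: (305 + 30) mod 360 = 335°
Analogous hues = 275° and 335°


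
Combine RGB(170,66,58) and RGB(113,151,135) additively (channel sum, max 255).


Additive: each channel = min(255, C₁+C₂)
R: 170+113 = 283 → 255
G: 66+151 = 217 → 217
B: 58+135 = 193 → 193
= RGB(255, 217, 193)


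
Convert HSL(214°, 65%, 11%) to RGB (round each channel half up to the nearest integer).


H=214°, S=0.65, L=0.11
C = (1-|2L-1|)×S = (1-|-0.78|)×0.65 = 0.143
H' = H/60 = 214/60 ≈ 3.5667; X = C×(1-|H' mod 2 - 1|) ≈ 0.0620
m = L - C/2 = 0.11 - 0.0715 = 0.0385
Sector ⌊H'⌋ = 3 → (R',G',B') = (0.0, ≈0.0620, 0.143)
RGB = ((R'+m)×255, (G'+m)×255, (B'+m)×255) = (9.8175, 25.619, 46.2825)
Round half up → RGB(10, 26, 46)


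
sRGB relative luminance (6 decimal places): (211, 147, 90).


Linearize each channel (sRGB transfer function): c = v/255; c_lin = c/12.92 if c ≤ 0.04045, else ((c+0.055)/1.055)^2.4
  R: 211/255 ≈ 0.827451 > 0.04045 → ((0.827451+0.055)/1.055)^2.4 ≈ 0.651406
  G: 147/255 ≈ 0.576471 > 0.04045 → ((0.576471+0.055)/1.055)^2.4 ≈ 0.291771
  B: 90/255 ≈ 0.352941 > 0.04045 → ((0.352941+0.055)/1.055)^2.4 ≈ 0.102242
R_lin = 0.651406, G_lin = 0.291771, B_lin = 0.102242
L = 0.2126×R + 0.7152×G + 0.0722×B
L = 0.2126×0.651406 + 0.7152×0.291771 + 0.0722×0.102242
L ≈ 0.354545


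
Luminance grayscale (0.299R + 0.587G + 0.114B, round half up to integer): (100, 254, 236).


Gray = 0.299×R + 0.587×G + 0.114×B
Gray = 0.299×100 + 0.587×254 + 0.114×236
Gray = 29.900 + 149.098 + 26.904
Gray = 205.902 → round half up → 206
Gray = 206


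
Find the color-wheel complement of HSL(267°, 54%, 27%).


Complement = opposite side of color wheel = hue + 180°
H' = (267 + 180) mod 360 = 87°
S and L unchanged.
= HSL(87°, 54%, 27%)


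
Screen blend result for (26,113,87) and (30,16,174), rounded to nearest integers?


Screen: C = 255 - (255-A)×(255-B)/255, rounded to nearest integer
R: 255 - (255-26)×(255-30)/255 = 255 - 51525/255 ≈ 255 - 202.059 = 52.941 → 53
G: 255 - (255-113)×(255-16)/255 = 255 - 33938/255 ≈ 255 - 133.090 = 121.910 → 122
B: 255 - (255-87)×(255-174)/255 = 255 - 13608/255 ≈ 255 - 53.365 = 201.635 → 202
= RGB(53, 122, 202)


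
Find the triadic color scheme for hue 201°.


Triadic: equally spaced at 120° intervals
H1 = 201°
H2 = (201 + 120) mod 360 = 321°
H3 = (201 + 240) mod 360 = 81°
Triadic = 201°, 321°, 81°


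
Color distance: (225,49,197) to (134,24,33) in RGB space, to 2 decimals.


d = √[(R₁-R₂)² + (G₁-G₂)² + (B₁-B₂)²]
d = √[(225-134)² + (49-24)² + (197-33)²]
d = √[8281 + 625 + 26896]
d = √35802
d ≈ 189.21


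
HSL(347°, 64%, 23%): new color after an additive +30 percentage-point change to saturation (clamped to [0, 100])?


Original S = 64%
Adjustment = +30 percentage points
New S = 64 + (30) = 94
Clamp to [0, 100] → 94
= HSL(347°, 94%, 23%)


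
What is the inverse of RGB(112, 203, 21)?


Invert: (255-R, 255-G, 255-B)
R: 255-112 = 143
G: 255-203 = 52
B: 255-21 = 234
= RGB(143, 52, 234)


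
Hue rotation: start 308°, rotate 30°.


New hue = (H + rotation) mod 360
New hue = (308 + 30) mod 360
= 338 mod 360
= 338°


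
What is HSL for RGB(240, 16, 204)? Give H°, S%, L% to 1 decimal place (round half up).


Normalize: R'=240/255≈0.9412, G'=16/255≈0.0627, B'=204/255≈0.8000
Max=240/255, Min=16/255, Δ=Max-Min=224/255
L = (Max+Min)/2 = (240+16)/510 = 256/510 = 0.50196… → L = 50.2%
L > 0.5 → S = Δ/(2-Max-Min) = 224/(510-240-16) = 224/254 = 0.88188… → S = 88.2%
(the 1/255 factors cancel in S and H, so raw channel differences can be used)
Max is R' → H = 60 × (((G-B)/Δ) mod 6) = 60 × (((16-204)/224) mod 6)
  (-188)/224 = -0.8392…; negative, so add 6 → 5.1607…
  H = 60 × 5.1607… = 309.642…° → H = 309.6°
= HSL(309.6°, 88.2%, 50.2%)


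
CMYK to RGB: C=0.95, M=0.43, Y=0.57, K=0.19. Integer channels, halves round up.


R = 255 × (1-C) × (1-K) = 255 × 0.05 × 0.81 = 10.3275 → 10
G = 255 × (1-M) × (1-K) = 255 × 0.57 × 0.81 = 117.7335 → 118
B = 255 × (1-Y) × (1-K) = 255 × 0.43 × 0.81 = 88.8165 → 89
= RGB(10, 118, 89)


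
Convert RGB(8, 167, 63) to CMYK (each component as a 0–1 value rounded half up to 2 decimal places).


R'=8/255≈0.0314, G'=167/255≈0.6549, B'=63/255≈0.2471
K = 1 - max(R',G',B') = 1 - 167/255 = 88/255 = 0.34509… → 0.35
(1-R'-K)/(1-K) simplifies to (max-R)/max with max = 167:
C = (167-8)/167 = 159/167 = 0.95209… → 0.95
M = (167-167)/167 = 0/167 = 0 → 0.00
Y = (167-63)/167 = 104/167 = 0.62275… → 0.62
= CMYK(0.95, 0.00, 0.62, 0.35)


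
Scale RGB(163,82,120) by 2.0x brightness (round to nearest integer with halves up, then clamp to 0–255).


Multiply each channel by 2.0, round half up, clamp to [0, 255]
R: 163×2.0 = 326 → clamp → 255
G: 82×2.0 = 164
B: 120×2.0 = 240
= RGB(255, 164, 240)


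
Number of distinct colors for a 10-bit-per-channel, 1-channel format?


Total bits = 10 bits/channel × 1 channels = 10 bits
Distinct colors = 2^10
= 1,024 colors


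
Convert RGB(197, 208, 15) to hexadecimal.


R = 197 → C5 (hex)
G = 208 → D0 (hex)
B = 15 → 0F (hex)
Hex = #C5D00F


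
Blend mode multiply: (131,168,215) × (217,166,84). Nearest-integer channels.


Multiply: C = A×B/255, rounded to nearest integer
R: 131×217/255 = 28427/255 ≈ 111.478 → 111
G: 168×166/255 = 27888/255 ≈ 109.365 → 109
B: 215×84/255 = 18060/255 ≈ 70.824 → 71
= RGB(111, 109, 71)


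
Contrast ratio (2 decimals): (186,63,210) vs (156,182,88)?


Linearize each sRGB channel c=v/255: c/12.92 if c ≤ 0.04045 else ((c+0.055)/1.055)^2.4
L = 0.2126×R_lin + 0.7152×G_lin + 0.0722×B_lin
Color 1 (186,63,210):
  R=186: 186/255≈0.7294 > 0.04045 → ((0.7294+0.055)/1.055)^2.4 ≈ 0.49102
  G=63: 63/255≈0.2471 > 0.04045 → ((0.2471+0.055)/1.055)^2.4 ≈ 0.04971
  B=210: 210/255≈0.8235 > 0.04045 → ((0.8235+0.055)/1.055)^2.4 ≈ 0.64448
  L1 = 0.2126×0.49102 + 0.7152×0.04971 + 0.0722×0.64448 ≈ 0.18647
Color 2 (156,182,88):
  R=156: 156/255≈0.6118 > 0.04045 → ((0.6118+0.055)/1.055)^2.4 ≈ 0.33245
  G=182: 182/255≈0.7137 > 0.04045 → ((0.7137+0.055)/1.055)^2.4 ≈ 0.46778
  B=88: 88/255≈0.3451 > 0.04045 → ((0.3451+0.055)/1.055)^2.4 ≈ 0.09759
  L2 = 0.2126×0.33245 + 0.7152×0.46778 + 0.0722×0.09759 ≈ 0.41228
Lighter = 0.41228, Darker = 0.18647
Ratio = (L_lighter + 0.05) / (L_darker + 0.05)
Ratio = (0.41228 + 0.05) / (0.18647 + 0.05) = 0.46228 / 0.23647 ≈ 1.9549
Ratio ≈ 1.95:1


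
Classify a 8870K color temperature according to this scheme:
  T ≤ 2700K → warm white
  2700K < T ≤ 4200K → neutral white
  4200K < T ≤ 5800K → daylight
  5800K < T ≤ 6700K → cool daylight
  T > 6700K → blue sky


Temperature: 8870K
8870K > 6700K → blue sky
Classification: blue sky


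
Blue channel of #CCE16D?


Color: #CCE16D
R = CC = 204
G = E1 = 225
B = 6D = 109
Blue = 109


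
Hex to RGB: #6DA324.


6D → 109 (R)
A3 → 163 (G)
24 → 36 (B)
= RGB(109, 163, 36)


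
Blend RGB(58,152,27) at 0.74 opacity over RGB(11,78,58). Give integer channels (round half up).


C = α×F + (1-α)×B, with 1-α = 0.26
R: 0.74×58 + 0.26×11 = 42.92 + 2.86 = 45.78 → 46
G: 0.74×152 + 0.26×78 = 112.48 + 20.28 = 132.76 → 133
B: 0.74×27 + 0.26×58 = 19.98 + 15.08 = 35.06 → 35
= RGB(46, 133, 35)


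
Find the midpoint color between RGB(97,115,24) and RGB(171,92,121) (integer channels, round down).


Midpoint: each channel = ⌊(C₁+C₂)/2⌋
R: ⌊(97+171)/2⌋ = 134
G: ⌊(115+92)/2⌋ = 103
B: ⌊(24+121)/2⌋ = 72
= RGB(134, 103, 72)


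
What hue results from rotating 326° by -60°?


New hue = (H + rotation) mod 360
New hue = (326 -60) mod 360
= 266 mod 360
= 266°


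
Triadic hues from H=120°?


Triadic: equally spaced at 120° intervals
H1 = 120°
H2 = (120 + 120) mod 360 = 240°
H3 = (120 + 240) mod 360 = 0°
Triadic = 120°, 240°, 0°


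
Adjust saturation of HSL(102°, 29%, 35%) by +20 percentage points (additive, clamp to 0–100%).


Original S = 29%
Adjustment = +20 percentage points
New S = 29 + (20) = 49
Clamp to [0, 100] → 49
= HSL(102°, 49%, 35%)


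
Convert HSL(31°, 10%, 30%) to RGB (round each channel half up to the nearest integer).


H=31°, S=0.10, L=0.30
C = (1-|2L-1|)×S = (1-|-0.40|)×0.10 = 0.06
H' = H/60 = 31/60 ≈ 0.5167; X = C×(1-|H' mod 2 - 1|) = 0.031
m = L - C/2 = 0.30 - 0.03 = 0.27
Sector ⌊H'⌋ = 0 → (R',G',B') = (0.06, 0.031, 0.0)
RGB = ((R'+m)×255, (G'+m)×255, (B'+m)×255) = (84.15, 76.755, 68.85)
Round half up → RGB(84, 77, 69)


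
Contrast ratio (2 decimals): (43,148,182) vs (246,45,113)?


Linearize each sRGB channel c=v/255: c/12.92 if c ≤ 0.04045 else ((c+0.055)/1.055)^2.4
L = 0.2126×R_lin + 0.7152×G_lin + 0.0722×B_lin
Color 1 (43,148,182):
  R=43: 43/255≈0.1686 > 0.04045 → ((0.1686+0.055)/1.055)^2.4 ≈ 0.02416
  G=148: 148/255≈0.5804 > 0.04045 → ((0.5804+0.055)/1.055)^2.4 ≈ 0.29614
  B=182: 182/255≈0.7137 > 0.04045 → ((0.7137+0.055)/1.055)^2.4 ≈ 0.46778
  L1 = 0.2126×0.02416 + 0.7152×0.29614 + 0.0722×0.46778 ≈ 0.25071
Color 2 (246,45,113):
  R=246: 246/255≈0.9647 > 0.04045 → ((0.9647+0.055)/1.055)^2.4 ≈ 0.92158
  G=45: 45/255≈0.1765 > 0.04045 → ((0.1765+0.055)/1.055)^2.4 ≈ 0.02624
  B=113: 113/255≈0.4431 > 0.04045 → ((0.4431+0.055)/1.055)^2.4 ≈ 0.16513
  L2 = 0.2126×0.92158 + 0.7152×0.02624 + 0.0722×0.16513 ≈ 0.22662
Lighter = 0.25071, Darker = 0.22662
Ratio = (L_lighter + 0.05) / (L_darker + 0.05)
Ratio = (0.25071 + 0.05) / (0.22662 + 0.05) = 0.30071 / 0.27662 ≈ 1.0871
Ratio ≈ 1.09:1


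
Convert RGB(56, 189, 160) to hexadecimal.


R = 56 → 38 (hex)
G = 189 → BD (hex)
B = 160 → A0 (hex)
Hex = #38BDA0


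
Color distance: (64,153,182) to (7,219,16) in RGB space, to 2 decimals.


d = √[(R₁-R₂)² + (G₁-G₂)² + (B₁-B₂)²]
d = √[(64-7)² + (153-219)² + (182-16)²]
d = √[3249 + 4356 + 27556]
d = √35161
d ≈ 187.51


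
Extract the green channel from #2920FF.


Color: #2920FF
R = 29 = 41
G = 20 = 32
B = FF = 255
Green = 32


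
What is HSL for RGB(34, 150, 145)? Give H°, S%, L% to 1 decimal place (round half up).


Normalize: R'=34/255≈0.1333, G'=150/255≈0.5882, B'=145/255≈0.5686
Max=150/255, Min=34/255, Δ=Max-Min=116/255
L = (Max+Min)/2 = (150+34)/510 = 184/510 = 0.36078… → L = 36.1%
L ≤ 0.5 → S = Δ/(Max+Min) = 116/(150+34) = 116/184 = 0.63043… → S = 63.0%
(the 1/255 factors cancel in S and H, so raw channel differences can be used)
Max is G' → H = 60 × ((B-R)/Δ + 2) = 60 × ((145-34)/116 + 2)
  111/116 + 2 = 0.9568… + 2 = 2.9568…
  H = 60 × 2.9568… = 177.413…° → H = 177.4°
= HSL(177.4°, 63.0%, 36.1%)


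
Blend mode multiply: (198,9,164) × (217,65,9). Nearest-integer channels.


Multiply: C = A×B/255, rounded to nearest integer
R: 198×217/255 = 42966/255 ≈ 168.494 → 168
G: 9×65/255 = 585/255 ≈ 2.294 → 2
B: 164×9/255 = 1476/255 ≈ 5.788 → 6
= RGB(168, 2, 6)


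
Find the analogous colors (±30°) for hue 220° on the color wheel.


Base hue: 220°
Left analog: (220 - 30) mod 360 = 190°
Right analog: (220 + 30) mod 360 = 250°
Analogous hues = 190° and 250°


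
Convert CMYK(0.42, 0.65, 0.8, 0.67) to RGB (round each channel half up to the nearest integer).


R = 255 × (1-C) × (1-K) = 255 × 0.58 × 0.33 = 48.807 → 49
G = 255 × (1-M) × (1-K) = 255 × 0.35 × 0.33 = 29.4525 → 29
B = 255 × (1-Y) × (1-K) = 255 × 0.20 × 0.33 = 16.83 → 17
= RGB(49, 29, 17)


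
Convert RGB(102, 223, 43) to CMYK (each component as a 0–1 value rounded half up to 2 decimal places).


R'=102/255≈0.4000, G'=223/255≈0.8745, B'=43/255≈0.1686
K = 1 - max(R',G',B') = 1 - 223/255 = 32/255 = 0.12549… → 0.13
(1-R'-K)/(1-K) simplifies to (max-R)/max with max = 223:
C = (223-102)/223 = 121/223 = 0.54260… → 0.54
M = (223-223)/223 = 0/223 = 0 → 0.00
Y = (223-43)/223 = 180/223 = 0.80717… → 0.81
= CMYK(0.54, 0.00, 0.81, 0.13)


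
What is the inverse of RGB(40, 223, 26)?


Invert: (255-R, 255-G, 255-B)
R: 255-40 = 215
G: 255-223 = 32
B: 255-26 = 229
= RGB(215, 32, 229)


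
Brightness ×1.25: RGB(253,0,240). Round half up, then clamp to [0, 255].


Multiply each channel by 1.25, round half up, clamp to [0, 255]
R: 253×1.25 = 316.25 → round → 316 → clamp → 255
G: 0×1.25 = 0
B: 240×1.25 = 300 → clamp → 255
= RGB(255, 0, 255)


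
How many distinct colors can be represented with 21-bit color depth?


Colors = 2^bits = 2^21
= 2,097,152 colors


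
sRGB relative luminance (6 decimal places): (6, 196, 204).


Linearize each channel (sRGB transfer function): c = v/255; c_lin = c/12.92 if c ≤ 0.04045, else ((c+0.055)/1.055)^2.4
  R: 6/255 ≈ 0.023529 ≤ 0.04045 → 0.023529/12.92 ≈ 0.001821
  G: 196/255 ≈ 0.768627 > 0.04045 → ((0.768627+0.055)/1.055)^2.4 ≈ 0.552011
  B: 204/255 ≈ 0.800000 > 0.04045 → ((0.800000+0.055)/1.055)^2.4 ≈ 0.603827
R_lin = 0.001821, G_lin = 0.552011, B_lin = 0.603827
L = 0.2126×R + 0.7152×G + 0.0722×B
L = 0.2126×0.001821 + 0.7152×0.552011 + 0.0722×0.603827
L ≈ 0.438782


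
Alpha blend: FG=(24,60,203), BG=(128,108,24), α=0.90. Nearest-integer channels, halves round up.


C = α×F + (1-α)×B, with 1-α = 0.10
R: 0.90×24 + 0.10×128 = 21.60 + 12.80 = 34.40 → 34
G: 0.90×60 + 0.10×108 = 54.00 + 10.80 = 64.80 → 65
B: 0.90×203 + 0.10×24 = 182.70 + 2.40 = 185.10 → 185
= RGB(34, 65, 185)


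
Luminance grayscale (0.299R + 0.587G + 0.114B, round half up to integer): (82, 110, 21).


Gray = 0.299×R + 0.587×G + 0.114×B
Gray = 0.299×82 + 0.587×110 + 0.114×21
Gray = 24.518 + 64.570 + 2.394
Gray = 91.482 → round half up → 91
Gray = 91


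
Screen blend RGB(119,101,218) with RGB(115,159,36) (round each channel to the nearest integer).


Screen: C = 255 - (255-A)×(255-B)/255, rounded to nearest integer
R: 255 - (255-119)×(255-115)/255 = 255 - 19040/255 ≈ 255 - 74.667 = 180.333 → 180
G: 255 - (255-101)×(255-159)/255 = 255 - 14784/255 ≈ 255 - 57.976 = 197.024 → 197
B: 255 - (255-218)×(255-36)/255 = 255 - 8103/255 ≈ 255 - 31.776 = 223.224 → 223
= RGB(180, 197, 223)


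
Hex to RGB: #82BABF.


82 → 130 (R)
BA → 186 (G)
BF → 191 (B)
= RGB(130, 186, 191)


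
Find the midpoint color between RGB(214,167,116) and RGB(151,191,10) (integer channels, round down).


Midpoint: each channel = ⌊(C₁+C₂)/2⌋
R: ⌊(214+151)/2⌋ = 182
G: ⌊(167+191)/2⌋ = 179
B: ⌊(116+10)/2⌋ = 63
= RGB(182, 179, 63)


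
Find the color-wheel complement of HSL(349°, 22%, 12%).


Complement = opposite side of color wheel = hue + 180°
H' = (349 + 180) mod 360 = 169°
S and L unchanged.
= HSL(169°, 22%, 12%)


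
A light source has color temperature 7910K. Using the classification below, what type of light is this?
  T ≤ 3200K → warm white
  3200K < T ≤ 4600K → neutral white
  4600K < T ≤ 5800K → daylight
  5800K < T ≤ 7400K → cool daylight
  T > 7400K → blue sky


Temperature: 7910K
7910K > 7400K → blue sky
Classification: blue sky


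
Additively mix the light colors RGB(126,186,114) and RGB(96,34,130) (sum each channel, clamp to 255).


Additive: each channel = min(255, C₁+C₂)
R: 126+96 = 222 → 222
G: 186+34 = 220 → 220
B: 114+130 = 244 → 244
= RGB(222, 220, 244)


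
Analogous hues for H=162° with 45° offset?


Base hue: 162°
Left analog: (162 - 45) mod 360 = 117°
Right analog: (162 + 45) mod 360 = 207°
Analogous hues = 117° and 207°


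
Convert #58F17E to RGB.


58 → 88 (R)
F1 → 241 (G)
7E → 126 (B)
= RGB(88, 241, 126)


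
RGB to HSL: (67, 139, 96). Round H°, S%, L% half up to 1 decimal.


Normalize: R'=67/255≈0.2627, G'=139/255≈0.5451, B'=96/255≈0.3765
Max=139/255, Min=67/255, Δ=Max-Min=72/255
L = (Max+Min)/2 = (139+67)/510 = 206/510 = 0.40392… → L = 40.4%
L ≤ 0.5 → S = Δ/(Max+Min) = 72/(139+67) = 72/206 = 0.34951… → S = 35.0%
(the 1/255 factors cancel in S and H, so raw channel differences can be used)
Max is G' → H = 60 × ((B-R)/Δ + 2) = 60 × ((96-67)/72 + 2)
  29/72 + 2 = 0.4027… + 2 = 2.4027…
  H = 60 × 2.4027… = 144.166…° → H = 144.2°
= HSL(144.2°, 35.0%, 40.4%)


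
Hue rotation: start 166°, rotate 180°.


New hue = (H + rotation) mod 360
New hue = (166 + 180) mod 360
= 346 mod 360
= 346°


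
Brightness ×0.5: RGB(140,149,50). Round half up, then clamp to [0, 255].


Multiply each channel by 0.5, round half up, clamp to [0, 255]
R: 140×0.5 = 70
G: 149×0.5 = 74.5 → round → 75
B: 50×0.5 = 25
= RGB(70, 75, 25)


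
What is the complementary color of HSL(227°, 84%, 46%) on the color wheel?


Complement = opposite side of color wheel = hue + 180°
H' = (227 + 180) mod 360 = 47°
S and L unchanged.
= HSL(47°, 84%, 46%)


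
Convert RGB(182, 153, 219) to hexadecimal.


R = 182 → B6 (hex)
G = 153 → 99 (hex)
B = 219 → DB (hex)
Hex = #B699DB


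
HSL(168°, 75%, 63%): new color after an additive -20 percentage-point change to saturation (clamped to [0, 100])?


Original S = 75%
Adjustment = -20 percentage points
New S = 75 + (-20) = 55
Clamp to [0, 100] → 55
= HSL(168°, 55%, 63%)


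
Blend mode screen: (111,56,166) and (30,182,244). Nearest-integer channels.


Screen: C = 255 - (255-A)×(255-B)/255, rounded to nearest integer
R: 255 - (255-111)×(255-30)/255 = 255 - 32400/255 ≈ 255 - 127.059 = 127.941 → 128
G: 255 - (255-56)×(255-182)/255 = 255 - 14527/255 ≈ 255 - 56.969 = 198.031 → 198
B: 255 - (255-166)×(255-244)/255 = 255 - 979/255 ≈ 255 - 3.839 = 251.161 → 251
= RGB(128, 198, 251)


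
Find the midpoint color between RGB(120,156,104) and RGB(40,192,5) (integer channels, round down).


Midpoint: each channel = ⌊(C₁+C₂)/2⌋
R: ⌊(120+40)/2⌋ = 80
G: ⌊(156+192)/2⌋ = 174
B: ⌊(104+5)/2⌋ = 54
= RGB(80, 174, 54)


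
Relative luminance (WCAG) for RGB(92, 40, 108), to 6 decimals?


Linearize each channel (sRGB transfer function): c = v/255; c_lin = c/12.92 if c ≤ 0.04045, else ((c+0.055)/1.055)^2.4
  R: 92/255 ≈ 0.360784 > 0.04045 → ((0.360784+0.055)/1.055)^2.4 ≈ 0.107023
  G: 40/255 ≈ 0.156863 > 0.04045 → ((0.156863+0.055)/1.055)^2.4 ≈ 0.021219
  B: 108/255 ≈ 0.423529 > 0.04045 → ((0.423529+0.055)/1.055)^2.4 ≈ 0.149960
R_lin = 0.107023, G_lin = 0.021219, B_lin = 0.149960
L = 0.2126×R + 0.7152×G + 0.0722×B
L = 0.2126×0.107023 + 0.7152×0.021219 + 0.0722×0.149960
L ≈ 0.048756


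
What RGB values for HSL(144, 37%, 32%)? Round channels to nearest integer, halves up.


H=144°, S=0.37, L=0.32
C = (1-|2L-1|)×S = (1-|-0.36|)×0.37 = 0.2368
H' = H/60 = 144/60 ≈ 2.4000; X = C×(1-|H' mod 2 - 1|) = 0.09472
m = L - C/2 = 0.32 - 0.1184 = 0.2016
Sector ⌊H'⌋ = 2 → (R',G',B') = (0.0, 0.2368, 0.09472)
RGB = ((R'+m)×255, (G'+m)×255, (B'+m)×255) = (51.408, 111.792, 75.5616)
Round half up → RGB(51, 112, 76)


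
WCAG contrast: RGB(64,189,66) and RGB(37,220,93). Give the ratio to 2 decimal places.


Linearize each sRGB channel c=v/255: c/12.92 if c ≤ 0.04045 else ((c+0.055)/1.055)^2.4
L = 0.2126×R_lin + 0.7152×G_lin + 0.0722×B_lin
Color 1 (64,189,66):
  R=64: 64/255≈0.2510 > 0.04045 → ((0.2510+0.055)/1.055)^2.4 ≈ 0.05127
  G=189: 189/255≈0.7412 > 0.04045 → ((0.7412+0.055)/1.055)^2.4 ≈ 0.50888
  B=66: 66/255≈0.2588 > 0.04045 → ((0.2588+0.055)/1.055)^2.4 ≈ 0.05448
  L1 = 0.2126×0.05127 + 0.7152×0.50888 + 0.0722×0.05448 ≈ 0.37879
Color 2 (37,220,93):
  R=37: 37/255≈0.1451 > 0.04045 → ((0.1451+0.055)/1.055)^2.4 ≈ 0.01850
  G=220: 220/255≈0.8627 > 0.04045 → ((0.8627+0.055)/1.055)^2.4 ≈ 0.71569
  B=93: 93/255≈0.3647 > 0.04045 → ((0.3647+0.055)/1.055)^2.4 ≈ 0.10946
  L2 = 0.2126×0.01850 + 0.7152×0.71569 + 0.0722×0.10946 ≈ 0.52370
Lighter = 0.52370, Darker = 0.37879
Ratio = (L_lighter + 0.05) / (L_darker + 0.05)
Ratio = (0.52370 + 0.05) / (0.37879 + 0.05) = 0.57370 / 0.42879 ≈ 1.3380
Ratio ≈ 1.34:1


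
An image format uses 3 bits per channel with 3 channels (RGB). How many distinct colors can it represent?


Total bits = 3 bits/channel × 3 channels = 9 bits
Distinct colors = 2^9
= 512 colors


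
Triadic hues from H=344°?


Triadic: equally spaced at 120° intervals
H1 = 344°
H2 = (344 + 120) mod 360 = 104°
H3 = (344 + 240) mod 360 = 224°
Triadic = 344°, 104°, 224°


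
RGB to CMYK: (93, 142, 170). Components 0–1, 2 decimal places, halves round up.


R'=93/255≈0.3647, G'=142/255≈0.5569, B'=170/255≈0.6667
K = 1 - max(R',G',B') = 1 - 170/255 = 85/255 = 0.33333… → 0.33
(1-R'-K)/(1-K) simplifies to (max-R)/max with max = 170:
C = (170-93)/170 = 77/170 = 0.45294… → 0.45
M = (170-142)/170 = 28/170 = 0.16470… → 0.16
Y = (170-170)/170 = 0/170 = 0 → 0.00
= CMYK(0.45, 0.16, 0.00, 0.33)


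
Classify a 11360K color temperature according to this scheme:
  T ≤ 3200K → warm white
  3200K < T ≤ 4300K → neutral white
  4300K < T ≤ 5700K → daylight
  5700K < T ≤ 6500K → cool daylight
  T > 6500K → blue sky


Temperature: 11360K
11360K > 6500K → blue sky
Classification: blue sky


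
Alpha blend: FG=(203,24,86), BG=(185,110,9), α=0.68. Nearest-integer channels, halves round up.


C = α×F + (1-α)×B, with 1-α = 0.32
R: 0.68×203 + 0.32×185 = 138.04 + 59.20 = 197.24 → 197
G: 0.68×24 + 0.32×110 = 16.32 + 35.20 = 51.52 → 52
B: 0.68×86 + 0.32×9 = 58.48 + 2.88 = 61.36 → 61
= RGB(197, 52, 61)


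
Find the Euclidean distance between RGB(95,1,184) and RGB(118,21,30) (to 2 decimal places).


d = √[(R₁-R₂)² + (G₁-G₂)² + (B₁-B₂)²]
d = √[(95-118)² + (1-21)² + (184-30)²]
d = √[529 + 400 + 23716]
d = √24645
d ≈ 156.99


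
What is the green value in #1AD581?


Color: #1AD581
R = 1A = 26
G = D5 = 213
B = 81 = 129
Green = 213


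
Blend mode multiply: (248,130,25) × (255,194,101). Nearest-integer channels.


Multiply: C = A×B/255, rounded to nearest integer
R: 248×255/255 = 63240/255 ≈ 248.000 → 248
G: 130×194/255 = 25220/255 ≈ 98.902 → 99
B: 25×101/255 = 2525/255 ≈ 9.902 → 10
= RGB(248, 99, 10)


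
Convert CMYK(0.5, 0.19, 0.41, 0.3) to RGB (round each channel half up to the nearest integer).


R = 255 × (1-C) × (1-K) = 255 × 0.50 × 0.70 = 89.25 → 89
G = 255 × (1-M) × (1-K) = 255 × 0.81 × 0.70 = 144.585 → 145
B = 255 × (1-Y) × (1-K) = 255 × 0.59 × 0.70 = 105.315 → 105
= RGB(89, 145, 105)


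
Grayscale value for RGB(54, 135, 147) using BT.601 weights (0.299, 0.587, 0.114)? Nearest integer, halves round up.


Gray = 0.299×R + 0.587×G + 0.114×B
Gray = 0.299×54 + 0.587×135 + 0.114×147
Gray = 16.146 + 79.245 + 16.758
Gray = 112.149 → round half up → 112
Gray = 112


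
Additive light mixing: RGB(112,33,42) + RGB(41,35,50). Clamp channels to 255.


Additive: each channel = min(255, C₁+C₂)
R: 112+41 = 153 → 153
G: 33+35 = 68 → 68
B: 42+50 = 92 → 92
= RGB(153, 68, 92)


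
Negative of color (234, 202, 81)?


Invert: (255-R, 255-G, 255-B)
R: 255-234 = 21
G: 255-202 = 53
B: 255-81 = 174
= RGB(21, 53, 174)


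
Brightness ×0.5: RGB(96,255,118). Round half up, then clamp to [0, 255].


Multiply each channel by 0.5, round half up, clamp to [0, 255]
R: 96×0.5 = 48
G: 255×0.5 = 127.5 → round → 128
B: 118×0.5 = 59
= RGB(48, 128, 59)


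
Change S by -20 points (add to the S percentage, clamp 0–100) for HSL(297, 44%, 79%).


Original S = 44%
Adjustment = -20 percentage points
New S = 44 + (-20) = 24
Clamp to [0, 100] → 24
= HSL(297°, 24%, 79%)


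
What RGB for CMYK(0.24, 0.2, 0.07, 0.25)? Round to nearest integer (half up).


R = 255 × (1-C) × (1-K) = 255 × 0.76 × 0.75 = 145.35 → 145
G = 255 × (1-M) × (1-K) = 255 × 0.80 × 0.75 = 153
B = 255 × (1-Y) × (1-K) = 255 × 0.93 × 0.75 = 177.8625 → 178
= RGB(145, 153, 178)


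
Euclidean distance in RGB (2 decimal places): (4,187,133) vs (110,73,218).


d = √[(R₁-R₂)² + (G₁-G₂)² + (B₁-B₂)²]
d = √[(4-110)² + (187-73)² + (133-218)²]
d = √[11236 + 12996 + 7225]
d = √31457
d ≈ 177.36


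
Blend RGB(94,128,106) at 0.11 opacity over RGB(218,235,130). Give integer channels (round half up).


C = α×F + (1-α)×B, with 1-α = 0.89
R: 0.11×94 + 0.89×218 = 10.34 + 194.02 = 204.36 → 204
G: 0.11×128 + 0.89×235 = 14.08 + 209.15 = 223.23 → 223
B: 0.11×106 + 0.89×130 = 11.66 + 115.70 = 127.36 → 127
= RGB(204, 223, 127)


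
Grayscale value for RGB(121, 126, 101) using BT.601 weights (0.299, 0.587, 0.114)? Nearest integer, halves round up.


Gray = 0.299×R + 0.587×G + 0.114×B
Gray = 0.299×121 + 0.587×126 + 0.114×101
Gray = 36.179 + 73.962 + 11.514
Gray = 121.655 → round half up → 122
Gray = 122


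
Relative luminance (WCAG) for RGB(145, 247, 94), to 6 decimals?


Linearize each channel (sRGB transfer function): c = v/255; c_lin = c/12.92 if c ≤ 0.04045, else ((c+0.055)/1.055)^2.4
  R: 145/255 ≈ 0.568627 > 0.04045 → ((0.568627+0.055)/1.055)^2.4 ≈ 0.283149
  G: 247/255 ≈ 0.968627 > 0.04045 → ((0.968627+0.055)/1.055)^2.4 ≈ 0.930111
  B: 94/255 ≈ 0.368627 > 0.04045 → ((0.368627+0.055)/1.055)^2.4 ≈ 0.111932
R_lin = 0.283149, G_lin = 0.930111, B_lin = 0.111932
L = 0.2126×R + 0.7152×G + 0.0722×B
L = 0.2126×0.283149 + 0.7152×0.930111 + 0.0722×0.111932
L ≈ 0.733494


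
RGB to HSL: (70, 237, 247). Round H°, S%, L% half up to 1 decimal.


Normalize: R'=70/255≈0.2745, G'=237/255≈0.9294, B'=247/255≈0.9686
Max=247/255, Min=70/255, Δ=Max-Min=177/255
L = (Max+Min)/2 = (247+70)/510 = 317/510 = 0.62156… → L = 62.2%
L > 0.5 → S = Δ/(2-Max-Min) = 177/(510-247-70) = 177/193 = 0.91709… → S = 91.7%
(the 1/255 factors cancel in S and H, so raw channel differences can be used)
Max is B' → H = 60 × ((R-G)/Δ + 4) = 60 × ((70-237)/177 + 4)
  -167/177 + 4 = -0.9435… + 4 = 3.0564…
  H = 60 × 3.0564… = 183.389…° → H = 183.4°
= HSL(183.4°, 91.7%, 62.2%)


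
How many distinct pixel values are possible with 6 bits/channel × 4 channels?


Total bits = 6 bits/channel × 4 channels = 24 bits
Distinct pixel values = 2^24
= 16,777,216 pixel values


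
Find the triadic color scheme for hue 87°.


Triadic: equally spaced at 120° intervals
H1 = 87°
H2 = (87 + 120) mod 360 = 207°
H3 = (87 + 240) mod 360 = 327°
Triadic = 87°, 207°, 327°


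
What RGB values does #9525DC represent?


95 → 149 (R)
25 → 37 (G)
DC → 220 (B)
= RGB(149, 37, 220)


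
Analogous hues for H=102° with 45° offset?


Base hue: 102°
Left analog: (102 - 45) mod 360 = 57°
Right analog: (102 + 45) mod 360 = 147°
Analogous hues = 57° and 147°


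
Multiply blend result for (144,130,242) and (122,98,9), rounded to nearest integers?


Multiply: C = A×B/255, rounded to nearest integer
R: 144×122/255 = 17568/255 ≈ 68.894 → 69
G: 130×98/255 = 12740/255 ≈ 49.961 → 50
B: 242×9/255 = 2178/255 ≈ 8.541 → 9
= RGB(69, 50, 9)


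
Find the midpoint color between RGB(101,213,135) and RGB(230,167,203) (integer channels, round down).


Midpoint: each channel = ⌊(C₁+C₂)/2⌋
R: ⌊(101+230)/2⌋ = 165
G: ⌊(213+167)/2⌋ = 190
B: ⌊(135+203)/2⌋ = 169
= RGB(165, 190, 169)


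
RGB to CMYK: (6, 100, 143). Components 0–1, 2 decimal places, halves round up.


R'=6/255≈0.0235, G'=100/255≈0.3922, B'=143/255≈0.5608
K = 1 - max(R',G',B') = 1 - 143/255 = 112/255 = 0.43921… → 0.44
(1-R'-K)/(1-K) simplifies to (max-R)/max with max = 143:
C = (143-6)/143 = 137/143 = 0.95804… → 0.96
M = (143-100)/143 = 43/143 = 0.30069… → 0.30
Y = (143-143)/143 = 0/143 = 0 → 0.00
= CMYK(0.96, 0.30, 0.00, 0.44)


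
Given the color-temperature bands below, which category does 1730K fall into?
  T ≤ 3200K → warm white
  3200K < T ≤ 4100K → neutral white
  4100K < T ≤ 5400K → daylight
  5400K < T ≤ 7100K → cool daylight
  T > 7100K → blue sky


Temperature: 1730K
1730K ≤ 3200K → warm white
Classification: warm white


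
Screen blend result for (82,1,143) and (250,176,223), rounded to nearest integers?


Screen: C = 255 - (255-A)×(255-B)/255, rounded to nearest integer
R: 255 - (255-82)×(255-250)/255 = 255 - 865/255 ≈ 255 - 3.392 = 251.608 → 252
G: 255 - (255-1)×(255-176)/255 = 255 - 20066/255 ≈ 255 - 78.690 = 176.310 → 176
B: 255 - (255-143)×(255-223)/255 = 255 - 3584/255 ≈ 255 - 14.055 = 240.945 → 241
= RGB(252, 176, 241)


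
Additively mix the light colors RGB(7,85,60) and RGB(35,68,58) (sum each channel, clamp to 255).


Additive: each channel = min(255, C₁+C₂)
R: 7+35 = 42 → 42
G: 85+68 = 153 → 153
B: 60+58 = 118 → 118
= RGB(42, 153, 118)


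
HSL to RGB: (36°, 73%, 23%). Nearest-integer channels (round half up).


H=36°, S=0.73, L=0.23
C = (1-|2L-1|)×S = (1-|-0.54|)×0.73 = 0.3358
H' = H/60 = 36/60 ≈ 0.6000; X = C×(1-|H' mod 2 - 1|) = 0.20148
m = L - C/2 = 0.23 - 0.1679 = 0.0621
Sector ⌊H'⌋ = 0 → (R',G',B') = (0.3358, 0.20148, 0.0)
RGB = ((R'+m)×255, (G'+m)×255, (B'+m)×255) = (101.4645, 67.2129, 15.8355)
Round half up → RGB(101, 67, 16)
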